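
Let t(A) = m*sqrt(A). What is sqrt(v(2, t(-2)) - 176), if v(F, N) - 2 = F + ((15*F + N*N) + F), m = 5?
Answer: I*sqrt(190) ≈ 13.784*I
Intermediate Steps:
t(A) = 5*sqrt(A)
v(F, N) = 2 + N**2 + 17*F (v(F, N) = 2 + (F + ((15*F + N*N) + F)) = 2 + (F + ((15*F + N**2) + F)) = 2 + (F + ((N**2 + 15*F) + F)) = 2 + (F + (N**2 + 16*F)) = 2 + (N**2 + 17*F) = 2 + N**2 + 17*F)
sqrt(v(2, t(-2)) - 176) = sqrt((2 + (5*sqrt(-2))**2 + 17*2) - 176) = sqrt((2 + (5*(I*sqrt(2)))**2 + 34) - 176) = sqrt((2 + (5*I*sqrt(2))**2 + 34) - 176) = sqrt((2 - 50 + 34) - 176) = sqrt(-14 - 176) = sqrt(-190) = I*sqrt(190)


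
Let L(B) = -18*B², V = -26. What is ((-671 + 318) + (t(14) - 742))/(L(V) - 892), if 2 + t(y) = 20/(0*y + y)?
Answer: 7669/91420 ≈ 0.083888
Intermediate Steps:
t(y) = -2 + 20/y (t(y) = -2 + 20/(0*y + y) = -2 + 20/(0 + y) = -2 + 20/y)
((-671 + 318) + (t(14) - 742))/(L(V) - 892) = ((-671 + 318) + ((-2 + 20/14) - 742))/(-18*(-26)² - 892) = (-353 + ((-2 + 20*(1/14)) - 742))/(-18*676 - 892) = (-353 + ((-2 + 10/7) - 742))/(-12168 - 892) = (-353 + (-4/7 - 742))/(-13060) = (-353 - 5198/7)*(-1/13060) = -7669/7*(-1/13060) = 7669/91420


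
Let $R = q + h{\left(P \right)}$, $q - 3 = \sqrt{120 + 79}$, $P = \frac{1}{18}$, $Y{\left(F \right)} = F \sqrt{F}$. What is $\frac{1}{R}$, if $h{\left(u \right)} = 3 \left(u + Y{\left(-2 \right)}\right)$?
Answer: $\frac{6}{19 + 6 \sqrt{199} - 36 i \sqrt{2}} \approx 0.046638 + 0.02291 i$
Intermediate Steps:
$Y{\left(F \right)} = F^{\frac{3}{2}}$
$P = \frac{1}{18} \approx 0.055556$
$h{\left(u \right)} = 3 u - 6 i \sqrt{2}$ ($h{\left(u \right)} = 3 \left(u + \left(-2\right)^{\frac{3}{2}}\right) = 3 \left(u - 2 i \sqrt{2}\right) = 3 u - 6 i \sqrt{2}$)
$q = 3 + \sqrt{199}$ ($q = 3 + \sqrt{120 + 79} = 3 + \sqrt{199} \approx 17.107$)
$R = \frac{19}{6} + \sqrt{199} - 6 i \sqrt{2}$ ($R = \left(3 + \sqrt{199}\right) + \left(3 \cdot \frac{1}{18} - 6 i \sqrt{2}\right) = \left(3 + \sqrt{199}\right) + \left(\frac{1}{6} - 6 i \sqrt{2}\right) = \frac{19}{6} + \sqrt{199} - 6 i \sqrt{2} \approx 17.273 - 8.4853 i$)
$\frac{1}{R} = \frac{1}{\frac{19}{6} + \sqrt{199} - 6 i \sqrt{2}}$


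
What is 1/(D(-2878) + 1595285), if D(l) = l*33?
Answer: 1/1500311 ≈ 6.6653e-7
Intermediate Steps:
D(l) = 33*l
1/(D(-2878) + 1595285) = 1/(33*(-2878) + 1595285) = 1/(-94974 + 1595285) = 1/1500311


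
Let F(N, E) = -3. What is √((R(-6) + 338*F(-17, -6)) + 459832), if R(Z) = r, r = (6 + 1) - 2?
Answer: √458823 ≈ 677.37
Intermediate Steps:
r = 5 (r = 7 - 2 = 5)
R(Z) = 5
√((R(-6) + 338*F(-17, -6)) + 459832) = √((5 + 338*(-3)) + 459832) = √((5 - 1014) + 459832) = √(-1009 + 459832) = √458823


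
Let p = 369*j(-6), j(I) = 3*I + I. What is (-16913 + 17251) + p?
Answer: -8518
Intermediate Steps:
j(I) = 4*I
p = -8856 (p = 369*(4*(-6)) = 369*(-24) = -8856)
(-16913 + 17251) + p = (-16913 + 17251) - 8856 = 338 - 8856 = -8518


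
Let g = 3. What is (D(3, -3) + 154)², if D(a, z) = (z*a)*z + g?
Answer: 33856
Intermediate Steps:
D(a, z) = 3 + a*z² (D(a, z) = (z*a)*z + 3 = (a*z)*z + 3 = a*z² + 3 = 3 + a*z²)
(D(3, -3) + 154)² = ((3 + 3*(-3)²) + 154)² = ((3 + 3*9) + 154)² = ((3 + 27) + 154)² = (30 + 154)² = 184² = 33856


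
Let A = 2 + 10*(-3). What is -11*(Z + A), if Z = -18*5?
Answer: 1298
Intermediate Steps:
Z = -90
A = -28 (A = 2 - 30 = -28)
-11*(Z + A) = -11*(-90 - 28) = -11*(-118) = 1298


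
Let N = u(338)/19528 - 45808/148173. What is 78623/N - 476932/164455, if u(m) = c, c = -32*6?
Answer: -935338157802886921/3794749130680 ≈ -2.4648e+5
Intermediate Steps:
c = -192
u(m) = -192
N = -115373480/361690293 (N = -192/19528 - 45808/148173 = -192*1/19528 - 45808*1/148173 = -24/2441 - 45808/148173 = -115373480/361690293 ≈ -0.31898)
78623/N - 476932/164455 = 78623/(-115373480/361690293) - 476932/164455 = 78623*(-361690293/115373480) - 476932*1/164455 = -28437175906539/115373480 - 476932/164455 = -935338157802886921/3794749130680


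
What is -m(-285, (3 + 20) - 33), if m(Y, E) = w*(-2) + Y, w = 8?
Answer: 301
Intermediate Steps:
m(Y, E) = -16 + Y (m(Y, E) = 8*(-2) + Y = -16 + Y)
-m(-285, (3 + 20) - 33) = -(-16 - 285) = -1*(-301) = 301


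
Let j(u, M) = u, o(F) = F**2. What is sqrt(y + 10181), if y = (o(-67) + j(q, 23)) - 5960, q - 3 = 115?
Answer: 2*sqrt(2207) ≈ 93.957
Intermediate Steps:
q = 118 (q = 3 + 115 = 118)
y = -1353 (y = ((-67)**2 + 118) - 5960 = (4489 + 118) - 5960 = 4607 - 5960 = -1353)
sqrt(y + 10181) = sqrt(-1353 + 10181) = sqrt(8828) = 2*sqrt(2207)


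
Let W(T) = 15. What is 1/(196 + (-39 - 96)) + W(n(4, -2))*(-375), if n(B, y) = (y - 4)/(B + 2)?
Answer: -343124/61 ≈ -5625.0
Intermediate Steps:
n(B, y) = (-4 + y)/(2 + B)
1/(196 + (-39 - 96)) + W(n(4, -2))*(-375) = 1/(196 + (-39 - 96)) + 15*(-375) = 1/(196 - 135) - 5625 = 1/61 - 5625 = -343124/61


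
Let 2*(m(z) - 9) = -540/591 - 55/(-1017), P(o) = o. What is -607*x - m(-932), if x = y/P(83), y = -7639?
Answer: 1857700710623/33257934 ≈ 55857.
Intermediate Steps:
m(z) = 3434057/400698 (m(z) = 9 + (-540/591 - 55/(-1017))/2 = 9 + (-540*1/591 - 55*(-1/1017))/2 = 9 + (-180/197 + 55/1017)/2 = 9 + (½)*(-172225/200349) = 9 - 172225/400698 = 3434057/400698)
x = -7639/83 ≈ -92.036
-607*x - m(-932) = -607*(-7639/83) - 1*3434057/400698 = 4636873/83 - 3434057/400698 = 1857700710623/33257934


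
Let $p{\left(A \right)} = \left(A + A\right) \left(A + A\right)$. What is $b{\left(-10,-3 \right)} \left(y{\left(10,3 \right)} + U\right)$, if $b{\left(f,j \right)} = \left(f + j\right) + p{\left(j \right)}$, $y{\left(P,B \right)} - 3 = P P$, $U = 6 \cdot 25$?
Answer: $5819$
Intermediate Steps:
$U = 150$
$p{\left(A \right)} = 4 A^{2}$ ($p{\left(A \right)} = 2 A 2 A = 4 A^{2}$)
$y{\left(P,B \right)} = 3 + P^{2}$ ($y{\left(P,B \right)} = 3 + P P = 3 + P^{2}$)
$b{\left(f,j \right)} = f + j + 4 j^{2}$ ($b{\left(f,j \right)} = \left(f + j\right) + 4 j^{2} = f + j + 4 j^{2}$)
$b{\left(-10,-3 \right)} \left(y{\left(10,3 \right)} + U\right) = \left(-10 - 3 + 4 \left(-3\right)^{2}\right) \left(\left(3 + 10^{2}\right) + 150\right) = \left(-10 - 3 + 4 \cdot 9\right) \left(\left(3 + 100\right) + 150\right) = \left(-10 - 3 + 36\right) \left(103 + 150\right) = 23 \cdot 253 = 5819$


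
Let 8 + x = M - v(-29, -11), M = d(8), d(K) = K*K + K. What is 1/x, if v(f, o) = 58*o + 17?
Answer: 1/685 ≈ 0.0014599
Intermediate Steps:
d(K) = K + K² (d(K) = K² + K = K + K²)
v(f, o) = 17 + 58*o
M = 72 (M = 8*(1 + 8) = 8*9 = 72)
x = 685 (x = -8 + (72 - (17 + 58*(-11))) = -8 + (72 - (17 - 638)) = -8 + (72 - 1*(-621)) = -8 + (72 + 621) = -8 + 693 = 685)
1/x = 1/685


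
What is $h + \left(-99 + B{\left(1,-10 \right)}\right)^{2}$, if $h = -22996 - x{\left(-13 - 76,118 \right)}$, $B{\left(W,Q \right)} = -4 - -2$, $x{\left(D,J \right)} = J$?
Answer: $-12913$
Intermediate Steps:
$B{\left(W,Q \right)} = -2$ ($B{\left(W,Q \right)} = -4 + 2 = -2$)
$h = -23114$ ($h = -22996 - 118 = -23114$)
$h + \left(-99 + B{\left(1,-10 \right)}\right)^{2} = -23114 + \left(-99 - 2\right)^{2} = -23114 + \left(-101\right)^{2} = -23114 + 10201 = -12913$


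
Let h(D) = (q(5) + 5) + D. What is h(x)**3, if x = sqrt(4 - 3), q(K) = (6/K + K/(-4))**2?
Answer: 13841287201/64000000 ≈ 216.27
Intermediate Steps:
q(K) = (6/K - K/4)**2 (q(K) = (6/K + K*(-1/4))**2 = (6/K - K/4)**2)
x = 1 (x = sqrt(1) = 1)
h(D) = 2001/400 + D (h(D) = ((1/16)*(-24 + 5**2)**2/5**2 + 5) + D = ((1/16)*(1/25)*(-24 + 25)**2 + 5) + D = ((1/16)*(1/25)*1**2 + 5) + D = ((1/16)*(1/25)*1 + 5) + D = (1/400 + 5) + D = 2001/400 + D)
h(x)**3 = (2001/400 + 1)**3 = (2401/400)**3 = 13841287201/64000000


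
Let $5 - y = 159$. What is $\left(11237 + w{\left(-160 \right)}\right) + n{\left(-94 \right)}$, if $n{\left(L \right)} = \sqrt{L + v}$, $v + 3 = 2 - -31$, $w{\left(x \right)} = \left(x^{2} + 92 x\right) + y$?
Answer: $21963 + 8 i \approx 21963.0 + 8.0 i$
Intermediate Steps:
$y = -154$ ($y = 5 - 159 = -154$)
$w{\left(x \right)} = -154 + x^{2} + 92 x$ ($w{\left(x \right)} = \left(x^{2} + 92 x\right) - 154 = -154 + x^{2} + 92 x$)
$v = 30$ ($v = -3 + \left(2 - -31\right) = -3 + \left(2 + 31\right) = -3 + 33 = 30$)
$n{\left(L \right)} = \sqrt{30 + L}$ ($n{\left(L \right)} = \sqrt{L + 30} = \sqrt{30 + L}$)
$\left(11237 + w{\left(-160 \right)}\right) + n{\left(-94 \right)} = \left(11237 + \left(-154 + \left(-160\right)^{2} + 92 \left(-160\right)\right)\right) + \sqrt{30 - 94} = \left(11237 - -10726\right) + \sqrt{-64} = \left(11237 + 10726\right) + 8 i = 21963 + 8 i$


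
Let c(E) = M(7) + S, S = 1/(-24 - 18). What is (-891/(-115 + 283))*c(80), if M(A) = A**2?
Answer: -203643/784 ≈ -259.75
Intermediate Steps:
S = -1/42 (S = 1/(-42) = -1/42 ≈ -0.023810)
c(E) = 2057/42 (c(E) = 7**2 - 1/42 = 49 - 1/42 = 2057/42)
(-891/(-115 + 283))*c(80) = -891/(-115 + 283)*(2057/42) = -891/168*(2057/42) = -891*1/168*(2057/42) = -297/56*2057/42 = -203643/784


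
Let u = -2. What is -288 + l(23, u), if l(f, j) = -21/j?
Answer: -555/2 ≈ -277.50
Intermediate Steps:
-288 + l(23, u) = -288 - 21/(-2) = -288 - 21*(-½) = -288 + 21/2 = -555/2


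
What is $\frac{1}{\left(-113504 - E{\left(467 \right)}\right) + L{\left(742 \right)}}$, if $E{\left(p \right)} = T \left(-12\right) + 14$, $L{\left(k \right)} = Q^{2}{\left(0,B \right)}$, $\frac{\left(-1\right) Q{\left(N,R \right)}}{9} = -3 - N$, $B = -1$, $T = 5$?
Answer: $- \frac{1}{112729} \approx -8.8708 \cdot 10^{-6}$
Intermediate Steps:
$Q{\left(N,R \right)} = 27 + 9 N$ ($Q{\left(N,R \right)} = - 9 \left(-3 - N\right) = 27 + 9 N$)
$L{\left(k \right)} = 729$ ($L{\left(k \right)} = \left(27 + 9 \cdot 0\right)^{2} = \left(27 + 0\right)^{2} = 27^{2} = 729$)
$E{\left(p \right)} = -46$ ($E{\left(p \right)} = 5 \left(-12\right) + 14 = -60 + 14 = -46$)
$\frac{1}{\left(-113504 - E{\left(467 \right)}\right) + L{\left(742 \right)}} = \frac{1}{\left(-113504 - -46\right) + 729} = \frac{1}{\left(-113504 + 46\right) + 729} = \frac{1}{-113458 + 729} = \frac{1}{-112729} = - \frac{1}{112729}$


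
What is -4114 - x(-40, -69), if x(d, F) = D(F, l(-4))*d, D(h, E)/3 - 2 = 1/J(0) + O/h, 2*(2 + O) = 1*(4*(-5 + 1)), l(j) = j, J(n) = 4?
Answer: -88012/23 ≈ -3826.6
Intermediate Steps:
O = -10 (O = -2 + (1*(4*(-5 + 1)))/2 = -2 + (1*(4*(-4)))/2 = -2 + (1*(-16))/2 = -2 + (1/2)*(-16) = -2 - 8 = -10)
D(h, E) = 27/4 - 30/h (D(h, E) = 6 + 3*(1/4 - 10/h) = 6 + (3/4 - 30/h) = 27/4 - 30/h)
x(d, F) = d*(27/4 - 30/F) (x(d, F) = (27/4 - 30/F)*d = d*(27/4 - 30/F))
-4114 - x(-40, -69) = -4114 - ((27/4)*(-40) - 30*(-40)/(-69)) = -4114 - (-270 - 30*(-40)*(-1/69)) = -4114 - (-270 - 400/23) = -4114 - 1*(-6610/23) = -4114 + 6610/23 = -88012/23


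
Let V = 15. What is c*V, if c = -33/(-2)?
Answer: 495/2 ≈ 247.50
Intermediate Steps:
c = 33/2 (c = -33*(-½) = 33/2 ≈ 16.500)
c*V = (33/2)*15 = 495/2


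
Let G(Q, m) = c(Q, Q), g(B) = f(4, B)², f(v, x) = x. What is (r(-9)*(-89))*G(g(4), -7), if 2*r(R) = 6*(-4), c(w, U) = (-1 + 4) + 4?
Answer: 7476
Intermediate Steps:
c(w, U) = 7 (c(w, U) = 3 + 4 = 7)
g(B) = B²
r(R) = -12 (r(R) = (6*(-4))/2 = (½)*(-24) = -12)
G(Q, m) = 7
(r(-9)*(-89))*G(g(4), -7) = -12*(-89)*7 = 1068*7 = 7476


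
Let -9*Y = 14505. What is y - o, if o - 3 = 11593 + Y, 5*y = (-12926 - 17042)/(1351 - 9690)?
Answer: -1248800431/125085 ≈ -9983.6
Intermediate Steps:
Y = -4835/3 (Y = -⅑*14505 = -4835/3 ≈ -1611.7)
y = 29968/41695 (y = ((-12926 - 17042)/(1351 - 9690))/5 = (-29968/(-8339))/5 = (-29968*(-1/8339))/5 = (⅕)*(29968/8339) = 29968/41695 ≈ 0.71874)
o = 29953/3 (o = 3 + (11593 - 4835/3) = 3 + 29944/3 = 29953/3 ≈ 9984.3)
y - o = 29968/41695 - 1*29953/3 = 29968/41695 - 29953/3 = -1248800431/125085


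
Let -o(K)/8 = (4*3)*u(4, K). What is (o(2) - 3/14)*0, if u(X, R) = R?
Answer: 0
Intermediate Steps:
o(K) = -96*K (o(K) = -8*4*3*K = -96*K)
(o(2) - 3/14)*0 = (-96*2 - 3/14)*0 = (-192 - 3*1/14)*0 = (-192 - 3/14)*0 = -2691/14*0 = 0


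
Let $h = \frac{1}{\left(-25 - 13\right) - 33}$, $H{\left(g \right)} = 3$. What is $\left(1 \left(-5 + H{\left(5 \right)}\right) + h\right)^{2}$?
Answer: $\frac{20449}{5041} \approx 4.0565$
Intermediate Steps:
$h = - \frac{1}{71}$ ($h = \frac{1}{\left(-25 - 13\right) - 33} = \frac{1}{-38 - 33} = \frac{1}{-71} = - \frac{1}{71} \approx -0.014085$)
$\left(1 \left(-5 + H{\left(5 \right)}\right) + h\right)^{2} = \left(1 \left(-5 + 3\right) - \frac{1}{71}\right)^{2} = \left(1 \left(-2\right) - \frac{1}{71}\right)^{2} = \left(-2 - \frac{1}{71}\right)^{2} = \left(- \frac{143}{71}\right)^{2} = \frac{20449}{5041}$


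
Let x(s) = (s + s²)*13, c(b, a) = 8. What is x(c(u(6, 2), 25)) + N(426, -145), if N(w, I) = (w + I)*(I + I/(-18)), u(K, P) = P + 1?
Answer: -675817/18 ≈ -37545.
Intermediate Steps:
u(K, P) = 1 + P
N(w, I) = 17*I*(I + w)/18 (N(w, I) = (I + w)*(I + I*(-1/18)) = (I + w)*(I - I/18) = (I + w)*(17*I/18) = 17*I*(I + w)/18)
x(s) = 13*s + 13*s²
x(c(u(6, 2), 25)) + N(426, -145) = 13*8*(1 + 8) + (17/18)*(-145)*(-145 + 426) = 13*8*9 + (17/18)*(-145)*281 = 936 - 692665/18 = -675817/18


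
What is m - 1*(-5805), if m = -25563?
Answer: -19758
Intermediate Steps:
m - 1*(-5805) = -25563 - 1*(-5805) = -25563 + 5805 = -19758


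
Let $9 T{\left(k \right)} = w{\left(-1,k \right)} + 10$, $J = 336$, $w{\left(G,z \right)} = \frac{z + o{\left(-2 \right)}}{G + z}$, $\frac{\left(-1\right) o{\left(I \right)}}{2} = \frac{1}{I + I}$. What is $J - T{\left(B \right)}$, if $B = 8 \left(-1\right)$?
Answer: $\frac{18079}{54} \approx 334.8$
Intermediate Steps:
$o{\left(I \right)} = - \frac{1}{I}$ ($o{\left(I \right)} = - \frac{2}{I + I} = - \frac{2}{2 I} = - 2 \frac{1}{2 I} = - \frac{1}{I}$)
$B = -8$
$w{\left(G,z \right)} = \frac{\frac{1}{2} + z}{G + z}$ ($w{\left(G,z \right)} = \frac{z - \frac{1}{-2}}{G + z} = \frac{z - - \frac{1}{2}}{G + z} = \frac{z + \frac{1}{2}}{G + z} = \frac{\frac{1}{2} + z}{G + z}$)
$T{\left(k \right)} = \frac{10}{9} + \frac{\frac{1}{2} + k}{9 \left(-1 + k\right)}$ ($T{\left(k \right)} = \frac{\frac{\frac{1}{2} + k}{-1 + k} + 10}{9} = \frac{10 + \frac{\frac{1}{2} + k}{-1 + k}}{9} = \frac{10}{9} + \frac{\frac{1}{2} + k}{9 \left(-1 + k\right)}$)
$J - T{\left(B \right)} = 336 - \frac{-19 + 22 \left(-8\right)}{18 \left(-1 - 8\right)} = 336 - \frac{-19 - 176}{18 \left(-9\right)} = 336 - \frac{1}{18} \left(- \frac{1}{9}\right) \left(-195\right) = 336 - \frac{65}{54} = \frac{18079}{54}$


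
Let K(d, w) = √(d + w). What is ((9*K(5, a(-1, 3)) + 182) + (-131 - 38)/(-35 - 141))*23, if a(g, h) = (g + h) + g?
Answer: 740623/176 + 207*√6 ≈ 4715.1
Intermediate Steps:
a(g, h) = h + 2*g
((9*K(5, a(-1, 3)) + 182) + (-131 - 38)/(-35 - 141))*23 = ((9*√(5 + (3 + 2*(-1))) + 182) + (-131 - 38)/(-35 - 141))*23 = ((9*√(5 + (3 - 2)) + 182) - 169/(-176))*23 = ((9*√(5 + 1) + 182) - 169*(-1/176))*23 = ((9*√6 + 182) + 169/176)*23 = ((182 + 9*√6) + 169/176)*23 = (32201/176 + 9*√6)*23 = 740623/176 + 207*√6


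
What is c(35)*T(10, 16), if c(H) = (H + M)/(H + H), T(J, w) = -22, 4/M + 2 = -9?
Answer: -381/35 ≈ -10.886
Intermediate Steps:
M = -4/11 (M = 4/(-2 - 9) = 4/(-11) = 4*(-1/11) = -4/11 ≈ -0.36364)
c(H) = (-4/11 + H)/(2*H) (c(H) = (H - 4/11)/(H + H) = (-4/11 + H)/((2*H)) = (-4/11 + H)*(1/(2*H)) = (-4/11 + H)/(2*H))
c(35)*T(10, 16) = ((1/22)*(-4 + 11*35)/35)*(-22) = ((1/22)*(1/35)*(-4 + 385))*(-22) = ((1/22)*(1/35)*381)*(-22) = (381/770)*(-22) = -381/35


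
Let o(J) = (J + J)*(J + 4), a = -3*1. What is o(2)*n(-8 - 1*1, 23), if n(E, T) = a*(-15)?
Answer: 1080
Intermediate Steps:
a = -3
n(E, T) = 45 (n(E, T) = -3*(-15) = 45)
o(J) = 2*J*(4 + J) (o(J) = (2*J)*(4 + J) = 2*J*(4 + J))
o(2)*n(-8 - 1*1, 23) = (2*2*(4 + 2))*45 = (2*2*6)*45 = 24*45 = 1080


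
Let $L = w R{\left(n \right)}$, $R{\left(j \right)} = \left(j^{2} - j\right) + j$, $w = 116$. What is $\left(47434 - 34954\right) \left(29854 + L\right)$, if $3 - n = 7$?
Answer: $395740800$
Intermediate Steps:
$n = -4$ ($n = 3 - 7 = -4$)
$R{\left(j \right)} = j^{2}$
$L = 1856$ ($L = 116 \left(-4\right)^{2} = 116 \cdot 16 = 1856$)
$\left(47434 - 34954\right) \left(29854 + L\right) = \left(47434 - 34954\right) \left(29854 + 1856\right) = 12480 \cdot 31710 = 395740800$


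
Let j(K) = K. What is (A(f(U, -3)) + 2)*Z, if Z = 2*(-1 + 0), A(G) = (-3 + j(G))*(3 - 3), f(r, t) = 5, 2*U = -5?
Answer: -4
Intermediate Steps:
U = -5/2 (U = (1/2)*(-5) = -5/2 ≈ -2.5000)
A(G) = 0 (A(G) = (-3 + G)*(3 - 3) = (-3 + G)*0 = 0)
Z = -2 (Z = 2*(-1) = -2)
(A(f(U, -3)) + 2)*Z = (0 + 2)*(-2) = 2*(-2) = -4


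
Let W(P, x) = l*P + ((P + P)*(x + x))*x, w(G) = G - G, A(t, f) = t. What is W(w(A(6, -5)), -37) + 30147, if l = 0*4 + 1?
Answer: 30147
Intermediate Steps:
w(G) = 0
l = 1 (l = 0 + 1 = 1)
W(P, x) = P + 4*P*x**2 (W(P, x) = 1*P + ((P + P)*(x + x))*x = P + ((2*P)*(2*x))*x = P + (4*P*x)*x = P + 4*P*x**2)
W(w(A(6, -5)), -37) + 30147 = 0*(1 + 4*(-37)**2) + 30147 = 0*(1 + 4*1369) + 30147 = 0*(1 + 5476) + 30147 = 0*5477 + 30147 = 0 + 30147 = 30147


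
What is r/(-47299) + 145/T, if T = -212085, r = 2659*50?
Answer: -5640711821/2006281683 ≈ -2.8115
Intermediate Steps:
r = 132950
r/(-47299) + 145/T = 132950/(-47299) + 145/(-212085) = 132950*(-1/47299) + 145*(-1/212085) = -132950/47299 - 29/42417 = -5640711821/2006281683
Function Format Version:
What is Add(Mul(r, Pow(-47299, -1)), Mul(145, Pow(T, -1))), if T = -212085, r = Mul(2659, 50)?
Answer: Rational(-5640711821, 2006281683) ≈ -2.8115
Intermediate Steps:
r = 132950
Add(Mul(r, Pow(-47299, -1)), Mul(145, Pow(T, -1))) = Add(Mul(132950, Pow(-47299, -1)), Mul(145, Pow(-212085, -1))) = Add(Mul(132950, Rational(-1, 47299)), Mul(145, Rational(-1, 212085))) = Add(Rational(-132950, 47299), Rational(-29, 42417)) = Rational(-5640711821, 2006281683)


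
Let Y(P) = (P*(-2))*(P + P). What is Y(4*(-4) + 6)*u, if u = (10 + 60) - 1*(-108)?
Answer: -71200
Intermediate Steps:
u = 178 (u = 70 + 108 = 178)
Y(P) = -4*P² (Y(P) = (-2*P)*(2*P) = -4*P²)
Y(4*(-4) + 6)*u = -4*(4*(-4) + 6)²*178 = -4*(-16 + 6)²*178 = -4*(-10)²*178 = -4*100*178 = -400*178 = -71200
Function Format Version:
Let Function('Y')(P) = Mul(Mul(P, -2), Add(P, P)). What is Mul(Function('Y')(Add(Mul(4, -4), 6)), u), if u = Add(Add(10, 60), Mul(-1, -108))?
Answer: -71200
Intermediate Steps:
u = 178 (u = Add(70, 108) = 178)
Function('Y')(P) = Mul(-4, Pow(P, 2)) (Function('Y')(P) = Mul(Mul(-2, P), Mul(2, P)) = Mul(-4, Pow(P, 2)))
Mul(Function('Y')(Add(Mul(4, -4), 6)), u) = Mul(Mul(-4, Pow(Add(Mul(4, -4), 6), 2)), 178) = Mul(Mul(-4, Pow(Add(-16, 6), 2)), 178) = Mul(Mul(-4, Pow(-10, 2)), 178) = Mul(Mul(-4, 100), 178) = Mul(-400, 178) = -71200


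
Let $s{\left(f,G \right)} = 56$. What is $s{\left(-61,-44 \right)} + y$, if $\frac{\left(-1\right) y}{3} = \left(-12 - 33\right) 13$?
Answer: $1811$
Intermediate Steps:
$y = 1755$ ($y = - 3 \left(-12 - 33\right) 13 = - 3 \left(\left(-45\right) 13\right) = \left(-3\right) \left(-585\right) = 1755$)
$s{\left(-61,-44 \right)} + y = 56 + 1755 = 1811$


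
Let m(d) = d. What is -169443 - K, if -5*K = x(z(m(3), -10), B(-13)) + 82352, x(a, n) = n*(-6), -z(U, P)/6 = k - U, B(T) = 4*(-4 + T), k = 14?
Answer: -152891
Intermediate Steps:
B(T) = -16 + 4*T
z(U, P) = -84 + 6*U (z(U, P) = -6*(14 - U) = -84 + 6*U)
x(a, n) = -6*n
K = -16552 (K = -(-6*(-16 + 4*(-13)) + 82352)/5 = -(-6*(-16 - 52) + 82352)/5 = -(-6*(-68) + 82352)/5 = -(408 + 82352)/5 = -⅕*82760 = -16552)
-169443 - K = -169443 - 1*(-16552) = -169443 + 16552 = -152891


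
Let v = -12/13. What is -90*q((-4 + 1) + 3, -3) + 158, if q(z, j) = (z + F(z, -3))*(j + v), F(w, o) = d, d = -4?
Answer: -16306/13 ≈ -1254.3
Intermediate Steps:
v = -12/13 (v = -12*1/13 = -12/13 ≈ -0.92308)
F(w, o) = -4
q(z, j) = (-4 + z)*(-12/13 + j) (q(z, j) = (z - 4)*(j - 12/13) = (-4 + z)*(-12/13 + j))
-90*q((-4 + 1) + 3, -3) + 158 = -90*(48/13 - 4*(-3) - 12*((-4 + 1) + 3)/13 - 3*((-4 + 1) + 3)) + 158 = -90*(48/13 + 12 - 12*(-3 + 3)/13 - 3*(-3 + 3)) + 158 = -90*(48/13 + 12 - 12/13*0 - 3*0) + 158 = -90*(48/13 + 12 + 0 + 0) + 158 = -90*204/13 + 158 = -18360/13 + 158 = -16306/13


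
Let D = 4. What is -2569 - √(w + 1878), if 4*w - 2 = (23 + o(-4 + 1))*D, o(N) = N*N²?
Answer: -2569 - √7498/2 ≈ -2612.3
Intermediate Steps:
o(N) = N³
w = -7/2 (w = ½ + ((23 + (-4 + 1)³)*4)/4 = ½ + ((23 + (-3)³)*4)/4 = ½ + ((23 - 27)*4)/4 = ½ + (-4*4)/4 = ½ + (¼)*(-16) = ½ - 4 = -7/2 ≈ -3.5000)
-2569 - √(w + 1878) = -2569 - √(-7/2 + 1878) = -2569 - √(3749/2) = -2569 - √7498/2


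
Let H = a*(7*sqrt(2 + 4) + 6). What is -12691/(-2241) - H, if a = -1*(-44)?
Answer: -578933/2241 - 308*sqrt(6) ≈ -1012.8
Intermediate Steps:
a = 44
H = 264 + 308*sqrt(6) (H = 44*(7*sqrt(2 + 4) + 6) = 44*(7*sqrt(6) + 6) = 44*(6 + 7*sqrt(6)) = 264 + 308*sqrt(6) ≈ 1018.4)
-12691/(-2241) - H = -12691/(-2241) - (264 + 308*sqrt(6)) = -12691*(-1/2241) + (-264 - 308*sqrt(6)) = 12691/2241 + (-264 - 308*sqrt(6)) = -578933/2241 - 308*sqrt(6)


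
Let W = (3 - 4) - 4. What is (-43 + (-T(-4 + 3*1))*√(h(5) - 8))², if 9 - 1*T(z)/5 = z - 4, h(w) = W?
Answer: -61851 + 6020*I*√13 ≈ -61851.0 + 21705.0*I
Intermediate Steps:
W = -5 (W = -1 - 4 = -5)
h(w) = -5
T(z) = 65 - 5*z (T(z) = 45 - 5*(z - 4) = 45 - 5*(-4 + z) = 45 + (20 - 5*z) = 65 - 5*z)
(-43 + (-T(-4 + 3*1))*√(h(5) - 8))² = (-43 + (-(65 - 5*(-4 + 3*1)))*√(-5 - 8))² = (-43 + (-(65 - 5*(-4 + 3)))*√(-13))² = (-43 + (-(65 - 5*(-1)))*(I*√13))² = (-43 + (-(65 + 5))*(I*√13))² = (-43 + (-1*70)*(I*√13))² = (-43 - 70*I*√13)²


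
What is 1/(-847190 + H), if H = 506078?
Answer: -1/341112 ≈ -2.9316e-6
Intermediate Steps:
1/(-847190 + H) = 1/(-847190 + 506078) = 1/(-341112) = -1/341112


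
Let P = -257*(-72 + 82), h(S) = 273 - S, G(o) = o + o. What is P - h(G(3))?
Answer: -2837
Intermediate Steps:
G(o) = 2*o
P = -2570 (P = -257*10 = -2570)
P - h(G(3)) = -2570 - (273 - 2*3) = -2570 - (273 - 1*6) = -2570 - (273 - 6) = -2570 - 1*267 = -2570 - 267 = -2837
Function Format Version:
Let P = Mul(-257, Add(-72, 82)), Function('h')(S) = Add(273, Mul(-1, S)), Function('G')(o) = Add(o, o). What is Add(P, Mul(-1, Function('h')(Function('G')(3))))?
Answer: -2837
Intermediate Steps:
Function('G')(o) = Mul(2, o)
P = -2570 (P = Mul(-257, 10) = -2570)
Add(P, Mul(-1, Function('h')(Function('G')(3)))) = Add(-2570, Mul(-1, Add(273, Mul(-1, Mul(2, 3))))) = Add(-2570, Mul(-1, Add(273, Mul(-1, 6)))) = Add(-2570, Mul(-1, Add(273, -6))) = Add(-2570, Mul(-1, 267)) = Add(-2570, -267) = -2837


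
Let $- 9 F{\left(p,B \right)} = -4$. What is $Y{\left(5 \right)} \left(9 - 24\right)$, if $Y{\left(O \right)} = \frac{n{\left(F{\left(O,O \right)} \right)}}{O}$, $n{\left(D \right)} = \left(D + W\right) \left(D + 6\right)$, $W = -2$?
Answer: $\frac{812}{27} \approx 30.074$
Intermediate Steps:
$F{\left(p,B \right)} = \frac{4}{9}$ ($F{\left(p,B \right)} = \left(- \frac{1}{9}\right) \left(-4\right) = \frac{4}{9}$)
$n{\left(D \right)} = \left(-2 + D\right) \left(6 + D\right)$ ($n{\left(D \right)} = \left(D - 2\right) \left(D + 6\right) = \left(-2 + D\right) \left(6 + D\right)$)
$Y{\left(O \right)} = - \frac{812}{81 O}$ ($Y{\left(O \right)} = \frac{-12 + \left(\frac{4}{9}\right)^{2} + 4 \cdot \frac{4}{9}}{O} = \frac{-12 + \frac{16}{81} + \frac{16}{9}}{O} = - \frac{812}{81 O}$)
$Y{\left(5 \right)} \left(9 - 24\right) = - \frac{812}{81 \cdot 5} \left(9 - 24\right) = \left(- \frac{812}{81}\right) \frac{1}{5} \left(-15\right) = \left(- \frac{812}{405}\right) \left(-15\right) = \frac{812}{27}$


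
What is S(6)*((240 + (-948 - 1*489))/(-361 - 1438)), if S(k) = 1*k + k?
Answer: 2052/257 ≈ 7.9844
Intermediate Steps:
S(k) = 2*k (S(k) = k + k = 2*k)
S(6)*((240 + (-948 - 1*489))/(-361 - 1438)) = (2*6)*((240 + (-948 - 1*489))/(-361 - 1438)) = 12*((240 + (-948 - 489))/(-1799)) = 12*((240 - 1437)*(-1/1799)) = 12*(-1197*(-1/1799)) = 12*(171/257) = 2052/257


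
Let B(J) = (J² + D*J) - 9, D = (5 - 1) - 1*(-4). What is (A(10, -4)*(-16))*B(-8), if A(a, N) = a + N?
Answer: 864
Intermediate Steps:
D = 8 (D = 4 + 4 = 8)
B(J) = -9 + J² + 8*J (B(J) = (J² + 8*J) - 9 = -9 + J² + 8*J)
A(a, N) = N + a
(A(10, -4)*(-16))*B(-8) = ((-4 + 10)*(-16))*(-9 + (-8)² + 8*(-8)) = (6*(-16))*(-9 + 64 - 64) = -96*(-9) = 864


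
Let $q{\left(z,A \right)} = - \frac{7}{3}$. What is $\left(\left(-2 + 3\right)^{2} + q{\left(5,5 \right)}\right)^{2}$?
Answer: $\frac{16}{9} \approx 1.7778$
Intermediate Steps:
$q{\left(z,A \right)} = - \frac{7}{3}$ ($q{\left(z,A \right)} = \left(-7\right) \frac{1}{3} = - \frac{7}{3}$)
$\left(\left(-2 + 3\right)^{2} + q{\left(5,5 \right)}\right)^{2} = \left(\left(-2 + 3\right)^{2} - \frac{7}{3}\right)^{2} = \left(1^{2} - \frac{7}{3}\right)^{2} = \left(1 - \frac{7}{3}\right)^{2} = \left(- \frac{4}{3}\right)^{2} = \frac{16}{9}$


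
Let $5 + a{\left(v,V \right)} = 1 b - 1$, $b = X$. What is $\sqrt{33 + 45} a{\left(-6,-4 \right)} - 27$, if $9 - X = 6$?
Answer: $-27 - 3 \sqrt{78} \approx -53.495$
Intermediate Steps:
$X = 3$ ($X = 9 - 6 = 3$)
$b = 3$
$a{\left(v,V \right)} = -3$ ($a{\left(v,V \right)} = -5 + \left(1 \cdot 3 - 1\right) = -5 + \left(3 - 1\right) = -5 + 2 = -3$)
$\sqrt{33 + 45} a{\left(-6,-4 \right)} - 27 = \sqrt{33 + 45} \left(-3\right) - 27 = \sqrt{78} \left(-3\right) - 27 = - 3 \sqrt{78} - 27 = -27 - 3 \sqrt{78}$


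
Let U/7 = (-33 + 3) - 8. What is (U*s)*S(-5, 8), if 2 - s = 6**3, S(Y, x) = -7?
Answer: -398468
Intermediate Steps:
U = -266 (U = 7*((-33 + 3) - 8) = 7*(-30 - 8) = 7*(-38) = -266)
s = -214 (s = 2 - 1*6**3 = 2 - 1*216 = 2 - 216 = -214)
(U*s)*S(-5, 8) = -266*(-214)*(-7) = 56924*(-7) = -398468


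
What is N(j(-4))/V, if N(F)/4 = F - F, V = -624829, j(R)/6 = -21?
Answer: 0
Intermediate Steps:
j(R) = -126 (j(R) = 6*(-21) = -126)
N(F) = 0 (N(F) = 4*(F - F) = 4*0 = 0)
N(j(-4))/V = 0/(-624829) = 0*(-1/624829) = 0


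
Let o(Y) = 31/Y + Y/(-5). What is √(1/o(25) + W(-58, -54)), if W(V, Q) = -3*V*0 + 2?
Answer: √15322/94 ≈ 1.3168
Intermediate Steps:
W(V, Q) = 2 (W(V, Q) = -3*0 + 2 = 0 + 2 = 2)
o(Y) = 31/Y - Y/5 (o(Y) = 31/Y + Y*(-⅕) = 31/Y - Y/5)
√(1/o(25) + W(-58, -54)) = √(1/(31/25 - ⅕*25) + 2) = √(1/(31*(1/25) - 5) + 2) = √(1/(31/25 - 5) + 2) = √(1/(-94/25) + 2) = √(-25/94 + 2) = √(163/94) = √15322/94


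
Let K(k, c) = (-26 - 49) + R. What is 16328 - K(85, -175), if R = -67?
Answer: 16470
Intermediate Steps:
K(k, c) = -142 (K(k, c) = (-26 - 49) - 67 = -75 - 67 = -142)
16328 - K(85, -175) = 16328 - 1*(-142) = 16328 + 142 = 16470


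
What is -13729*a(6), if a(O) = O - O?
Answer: 0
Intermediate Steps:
a(O) = 0
-13729*a(6) = -13729*0 = 0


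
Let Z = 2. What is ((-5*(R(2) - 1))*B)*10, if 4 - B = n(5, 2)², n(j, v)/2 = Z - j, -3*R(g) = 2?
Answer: -8000/3 ≈ -2666.7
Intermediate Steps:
R(g) = -⅔ (R(g) = -⅓*2 = -⅔)
n(j, v) = 4 - 2*j (n(j, v) = 2*(2 - j) = 4 - 2*j)
B = -32 (B = 4 - (4 - 2*5)² = 4 - (4 - 10)² = 4 - 1*(-6)² = 4 - 1*36 = 4 - 36 = -32)
((-5*(R(2) - 1))*B)*10 = (-5*(-⅔ - 1)*(-32))*10 = (-5*(-5/3)*(-32))*10 = ((25/3)*(-32))*10 = -800/3*10 = -8000/3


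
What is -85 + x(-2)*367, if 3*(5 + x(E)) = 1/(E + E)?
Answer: -23407/12 ≈ -1950.6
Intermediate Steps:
x(E) = -5 + 1/(6*E) (x(E) = -5 + 1/(3*(E + E)) = -5 + 1/(3*((2*E))) = -5 + (1/(2*E))/3 = -5 + 1/(6*E))
-85 + x(-2)*367 = -85 + (-5 + (⅙)/(-2))*367 = -85 + (-5 + (⅙)*(-½))*367 = -85 + (-5 - 1/12)*367 = -85 - 61/12*367 = -85 - 22387/12 = -23407/12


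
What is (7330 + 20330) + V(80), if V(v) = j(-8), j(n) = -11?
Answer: 27649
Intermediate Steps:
V(v) = -11
(7330 + 20330) + V(80) = (7330 + 20330) - 11 = 27660 - 11 = 27649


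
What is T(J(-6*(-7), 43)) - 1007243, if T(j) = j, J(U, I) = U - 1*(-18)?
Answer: -1007183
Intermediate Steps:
J(U, I) = 18 + U (J(U, I) = U + 18 = 18 + U)
T(J(-6*(-7), 43)) - 1007243 = (18 - 6*(-7)) - 1007243 = (18 + 42) - 1007243 = 60 - 1007243 = -1007183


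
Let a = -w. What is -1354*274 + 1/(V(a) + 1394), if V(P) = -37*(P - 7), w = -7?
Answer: -517168423/1394 ≈ -3.7100e+5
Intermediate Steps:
a = 7 (a = -1*(-7) = 7)
V(P) = 259 - 37*P (V(P) = -37*(-7 + P) = 259 - 37*P)
-1354*274 + 1/(V(a) + 1394) = -1354*274 + 1/((259 - 37*7) + 1394) = -370996 + 1/((259 - 259) + 1394) = -370996 + 1/(0 + 1394) = -370996 + 1/1394 = -517168423/1394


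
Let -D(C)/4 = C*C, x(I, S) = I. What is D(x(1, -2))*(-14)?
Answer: 56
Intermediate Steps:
D(C) = -4*C² (D(C) = -4*C*C = -4*C²)
D(x(1, -2))*(-14) = -4*1²*(-14) = -4*1*(-14) = -4*(-14) = 56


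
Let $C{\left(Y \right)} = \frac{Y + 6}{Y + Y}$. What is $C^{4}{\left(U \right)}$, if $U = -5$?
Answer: $\frac{1}{10000} \approx 0.0001$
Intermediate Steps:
$C{\left(Y \right)} = \frac{6 + Y}{2 Y}$
$C^{4}{\left(U \right)} = \left(\frac{6 - 5}{2 \left(-5\right)}\right)^{4} = \left(\frac{1}{2} \left(- \frac{1}{5}\right) 1\right)^{4} = \left(- \frac{1}{10}\right)^{4} = \frac{1}{10000}$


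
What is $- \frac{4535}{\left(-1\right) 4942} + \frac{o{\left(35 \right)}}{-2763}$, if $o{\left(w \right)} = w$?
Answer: $\frac{12357235}{13654746} \approx 0.90498$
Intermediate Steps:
$- \frac{4535}{\left(-1\right) 4942} + \frac{o{\left(35 \right)}}{-2763} = - \frac{4535}{\left(-1\right) 4942} + \frac{35}{-2763} = - \frac{4535}{-4942} + 35 \left(- \frac{1}{2763}\right) = \left(-4535\right) \left(- \frac{1}{4942}\right) - \frac{35}{2763} = \frac{4535}{4942} - \frac{35}{2763} = \frac{12357235}{13654746}$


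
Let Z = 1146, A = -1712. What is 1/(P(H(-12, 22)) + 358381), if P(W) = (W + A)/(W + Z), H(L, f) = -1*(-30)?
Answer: 588/210727187 ≈ 2.7903e-6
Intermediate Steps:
H(L, f) = 30
P(W) = (-1712 + W)/(1146 + W) (P(W) = (W - 1712)/(W + 1146) = (-1712 + W)/(1146 + W))
1/(P(H(-12, 22)) + 358381) = 1/((-1712 + 30)/(1146 + 30) + 358381) = 1/(-1682/1176 + 358381) = 1/((1/1176)*(-1682) + 358381) = 1/(-841/588 + 358381) = 1/(210727187/588) = 588/210727187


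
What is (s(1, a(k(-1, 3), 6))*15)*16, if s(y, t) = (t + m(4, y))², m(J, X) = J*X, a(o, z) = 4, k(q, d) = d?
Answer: 15360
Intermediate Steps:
s(y, t) = (t + 4*y)²
(s(1, a(k(-1, 3), 6))*15)*16 = ((4 + 4*1)²*15)*16 = ((4 + 4)²*15)*16 = (8²*15)*16 = (64*15)*16 = 960*16 = 15360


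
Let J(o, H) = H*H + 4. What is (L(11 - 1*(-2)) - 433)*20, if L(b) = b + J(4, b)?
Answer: -4940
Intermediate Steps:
J(o, H) = 4 + H² (J(o, H) = H² + 4 = 4 + H²)
L(b) = 4 + b + b² (L(b) = b + (4 + b²) = 4 + b + b²)
(L(11 - 1*(-2)) - 433)*20 = ((4 + (11 - 1*(-2)) + (11 - 1*(-2))²) - 433)*20 = ((4 + (11 + 2) + (11 + 2)²) - 433)*20 = ((4 + 13 + 13²) - 433)*20 = ((4 + 13 + 169) - 433)*20 = (186 - 433)*20 = -247*20 = -4940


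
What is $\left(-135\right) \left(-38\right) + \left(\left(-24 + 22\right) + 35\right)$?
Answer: $5163$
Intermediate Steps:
$\left(-135\right) \left(-38\right) + \left(\left(-24 + 22\right) + 35\right) = 5130 + \left(-2 + 35\right) = 5130 + 33 = 5163$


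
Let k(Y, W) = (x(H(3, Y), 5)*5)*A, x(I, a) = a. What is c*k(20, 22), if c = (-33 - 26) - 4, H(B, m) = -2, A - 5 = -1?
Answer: -6300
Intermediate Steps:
A = 4 (A = 5 - 1 = 4)
k(Y, W) = 100 (k(Y, W) = (5*5)*4 = 25*4 = 100)
c = -63 (c = -59 - 4 = -63)
c*k(20, 22) = -63*100 = -6300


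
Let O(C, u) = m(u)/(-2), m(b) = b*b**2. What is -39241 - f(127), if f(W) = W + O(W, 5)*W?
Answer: -62861/2 ≈ -31431.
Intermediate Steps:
m(b) = b**3
O(C, u) = -u**3/2 (O(C, u) = u**3/(-2) = u**3*(-1/2) = -u**3/2)
f(W) = -123*W/2 (f(W) = W + (-1/2*5**3)*W = W + (-1/2*125)*W = W - 125*W/2 = -123*W/2)
-39241 - f(127) = -39241 - (-123)*127/2 = -39241 - 1*(-15621/2) = -39241 + 15621/2 = -62861/2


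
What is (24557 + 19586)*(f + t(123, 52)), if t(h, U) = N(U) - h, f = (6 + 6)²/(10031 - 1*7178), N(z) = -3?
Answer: -1762453418/317 ≈ -5.5598e+6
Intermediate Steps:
f = 16/317 (f = 12²/(10031 - 7178) = 144/2853 = 144*(1/2853) = 16/317 ≈ 0.050473)
t(h, U) = -3 - h
(24557 + 19586)*(f + t(123, 52)) = (24557 + 19586)*(16/317 + (-3 - 1*123)) = 44143*(16/317 + (-3 - 123)) = 44143*(16/317 - 126) = 44143*(-39926/317) = -1762453418/317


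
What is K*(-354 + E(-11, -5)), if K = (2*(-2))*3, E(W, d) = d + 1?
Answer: 4296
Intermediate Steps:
E(W, d) = 1 + d
K = -12 (K = -4*3 = -12)
K*(-354 + E(-11, -5)) = -12*(-354 + (1 - 5)) = -12*(-354 - 4) = -12*(-358) = 4296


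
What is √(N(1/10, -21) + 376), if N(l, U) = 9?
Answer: √385 ≈ 19.621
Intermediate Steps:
√(N(1/10, -21) + 376) = √(9 + 376) = √385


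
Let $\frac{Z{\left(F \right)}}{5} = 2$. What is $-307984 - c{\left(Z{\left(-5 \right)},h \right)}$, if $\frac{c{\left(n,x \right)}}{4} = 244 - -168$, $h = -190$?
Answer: $-309632$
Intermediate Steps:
$Z{\left(F \right)} = 10$ ($Z{\left(F \right)} = 5 \cdot 2 = 10$)
$c{\left(n,x \right)} = 1648$ ($c{\left(n,x \right)} = 4 \left(244 - -168\right) = 4 \left(244 + 168\right) = 4 \cdot 412 = 1648$)
$-307984 - c{\left(Z{\left(-5 \right)},h \right)} = -307984 - 1648 = -309632$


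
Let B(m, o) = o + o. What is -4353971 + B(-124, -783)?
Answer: -4355537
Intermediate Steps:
B(m, o) = 2*o
-4353971 + B(-124, -783) = -4353971 + 2*(-783) = -4353971 - 1566 = -4355537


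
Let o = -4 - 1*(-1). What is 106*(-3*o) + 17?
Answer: 971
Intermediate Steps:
o = -3 (o = -4 + 1 = -3)
106*(-3*o) + 17 = 106*(-3*(-3)) + 17 = 106*9 + 17 = 954 + 17 = 971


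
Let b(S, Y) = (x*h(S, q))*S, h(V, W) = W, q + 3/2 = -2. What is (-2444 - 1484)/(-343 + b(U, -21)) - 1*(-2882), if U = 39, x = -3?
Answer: 375450/133 ≈ 2822.9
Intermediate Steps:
q = -7/2 (q = -3/2 - 2 = -7/2 ≈ -3.5000)
b(S, Y) = 21*S/2 (b(S, Y) = (-3*(-7/2))*S = 21*S/2)
(-2444 - 1484)/(-343 + b(U, -21)) - 1*(-2882) = (-2444 - 1484)/(-343 + (21/2)*39) - 1*(-2882) = -3928/(-343 + 819/2) + 2882 = -3928/133/2 + 2882 = -3928*2/133 + 2882 = -7856/133 + 2882 = 375450/133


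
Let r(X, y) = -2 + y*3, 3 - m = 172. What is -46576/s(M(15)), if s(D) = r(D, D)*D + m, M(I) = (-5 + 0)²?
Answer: -5822/207 ≈ -28.126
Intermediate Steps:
m = -169 (m = 3 - 1*172 = 3 - 172 = -169)
M(I) = 25 (M(I) = (-5)² = 25)
r(X, y) = -2 + 3*y
s(D) = -169 + D*(-2 + 3*D) (s(D) = (-2 + 3*D)*D - 169 = D*(-2 + 3*D) - 169 = -169 + D*(-2 + 3*D))
-46576/s(M(15)) = -46576/(-169 + 25*(-2 + 3*25)) = -46576/(-169 + 25*(-2 + 75)) = -46576/(-169 + 25*73) = -46576/(-169 + 1825) = -46576/1656 = -46576*1/1656 = -5822/207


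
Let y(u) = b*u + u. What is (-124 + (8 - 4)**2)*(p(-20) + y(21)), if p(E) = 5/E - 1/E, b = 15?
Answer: -181332/5 ≈ -36266.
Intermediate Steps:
y(u) = 16*u (y(u) = 15*u + u = 16*u)
p(E) = 4/E
(-124 + (8 - 4)**2)*(p(-20) + y(21)) = (-124 + (8 - 4)**2)*(4/(-20) + 16*21) = (-124 + 4**2)*(4*(-1/20) + 336) = (-124 + 16)*(-1/5 + 336) = -108*1679/5 = -181332/5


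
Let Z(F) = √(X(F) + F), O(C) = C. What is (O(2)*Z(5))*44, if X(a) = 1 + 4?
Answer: 88*√10 ≈ 278.28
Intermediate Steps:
X(a) = 5
Z(F) = √(5 + F)
(O(2)*Z(5))*44 = (2*√(5 + 5))*44 = (2*√10)*44 = 88*√10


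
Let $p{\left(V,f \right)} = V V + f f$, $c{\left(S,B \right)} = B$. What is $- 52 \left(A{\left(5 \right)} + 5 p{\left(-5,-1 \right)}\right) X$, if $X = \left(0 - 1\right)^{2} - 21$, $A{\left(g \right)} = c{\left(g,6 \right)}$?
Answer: $141440$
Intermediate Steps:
$p{\left(V,f \right)} = V^{2} + f^{2}$
$A{\left(g \right)} = 6$
$X = -20$ ($X = \left(-1\right)^{2} - 21 = 1 - 21 = -20$)
$- 52 \left(A{\left(5 \right)} + 5 p{\left(-5,-1 \right)}\right) X = - 52 \left(6 + 5 \left(\left(-5\right)^{2} + \left(-1\right)^{2}\right)\right) \left(-20\right) = - 52 \left(6 + 5 \left(25 + 1\right)\right) \left(-20\right) = - 52 \left(6 + 5 \cdot 26\right) \left(-20\right) = - 52 \left(6 + 130\right) \left(-20\right) = \left(-52\right) 136 \left(-20\right) = \left(-7072\right) \left(-20\right) = 141440$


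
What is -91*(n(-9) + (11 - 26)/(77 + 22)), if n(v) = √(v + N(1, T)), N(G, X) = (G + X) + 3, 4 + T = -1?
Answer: 455/33 - 91*I*√10 ≈ 13.788 - 287.77*I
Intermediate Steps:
T = -5 (T = -4 - 1 = -5)
N(G, X) = 3 + G + X
n(v) = √(-1 + v) (n(v) = √(v + (3 + 1 - 5)) = √(v - 1) = √(-1 + v))
-91*(n(-9) + (11 - 26)/(77 + 22)) = -91*(√(-1 - 9) + (11 - 26)/(77 + 22)) = -91*(√(-10) - 15/99) = -91*(I*√10 - 15*1/99) = -91*(I*√10 - 5/33) = -91*(-5/33 + I*√10) = 455/33 - 91*I*√10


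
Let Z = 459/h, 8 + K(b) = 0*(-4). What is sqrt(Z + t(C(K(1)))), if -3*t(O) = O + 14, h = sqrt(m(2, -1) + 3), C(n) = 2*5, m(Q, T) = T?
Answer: sqrt(-32 + 918*sqrt(2))/2 ≈ 17.792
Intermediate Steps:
K(b) = -8 (K(b) = -8 + 0*(-4) = -8 + 0 = -8)
C(n) = 10
h = sqrt(2) (h = sqrt(-1 + 3) = sqrt(2) ≈ 1.4142)
t(O) = -14/3 - O/3 (t(O) = -(O + 14)/3 = -(14 + O)/3 = -14/3 - O/3)
Z = 459*sqrt(2)/2 (Z = 459/(sqrt(2)) = 459*(sqrt(2)/2) = 459*sqrt(2)/2 ≈ 324.56)
sqrt(Z + t(C(K(1)))) = sqrt(459*sqrt(2)/2 + (-14/3 - 1/3*10)) = sqrt(459*sqrt(2)/2 + (-14/3 - 10/3)) = sqrt(459*sqrt(2)/2 - 8) = sqrt(-8 + 459*sqrt(2)/2)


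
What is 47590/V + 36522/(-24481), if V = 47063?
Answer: -553784096/1152149303 ≈ -0.48065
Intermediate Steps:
47590/V + 36522/(-24481) = 47590/47063 + 36522/(-24481) = 47590*(1/47063) + 36522*(-1/24481) = 47590/47063 - 36522/24481 = -553784096/1152149303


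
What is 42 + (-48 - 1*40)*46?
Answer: -4006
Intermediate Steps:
42 + (-48 - 1*40)*46 = 42 + (-48 - 40)*46 = 42 - 88*46 = 42 - 4048 = -4006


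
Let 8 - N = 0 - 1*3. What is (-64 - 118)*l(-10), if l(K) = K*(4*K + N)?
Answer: -52780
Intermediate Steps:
N = 11 (N = 8 - (0 - 1*3) = 8 - (0 - 3) = 8 - 1*(-3) = 8 + 3 = 11)
l(K) = K*(11 + 4*K) (l(K) = K*(4*K + 11) = K*(11 + 4*K))
(-64 - 118)*l(-10) = (-64 - 118)*(-10*(11 + 4*(-10))) = -(-1820)*(11 - 40) = -(-1820)*(-29) = -182*290 = -52780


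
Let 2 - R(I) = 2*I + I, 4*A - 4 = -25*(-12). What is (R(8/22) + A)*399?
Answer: 337554/11 ≈ 30687.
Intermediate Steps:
A = 76 (A = 1 + (-25*(-12))/4 = 1 + (¼)*300 = 1 + 75 = 76)
R(I) = 2 - 3*I (R(I) = 2 - (2*I + I) = 2 - 3*I)
(R(8/22) + A)*399 = ((2 - 24/22) + 76)*399 = ((2 - 3*4/11) + 76)*399 = ((2 - 12/11) + 76)*399 = (10/11 + 76)*399 = (846/11)*399 = 337554/11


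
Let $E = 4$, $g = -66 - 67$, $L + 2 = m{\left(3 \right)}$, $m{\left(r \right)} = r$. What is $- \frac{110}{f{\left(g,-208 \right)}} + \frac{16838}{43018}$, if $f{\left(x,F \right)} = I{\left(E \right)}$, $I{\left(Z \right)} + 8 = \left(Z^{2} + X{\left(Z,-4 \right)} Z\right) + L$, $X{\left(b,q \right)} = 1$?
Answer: $- \frac{2256543}{279617} \approx -8.0701$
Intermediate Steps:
$L = 1$ ($L = -2 + 3 = 1$)
$g = -133$ ($g = -66 - 67 = -133$)
$I{\left(Z \right)} = -7 + Z + Z^{2}$ ($I{\left(Z \right)} = -8 + \left(\left(Z^{2} + 1 Z\right) + 1\right) = -8 + \left(\left(Z^{2} + Z\right) + 1\right) = -8 + \left(\left(Z + Z^{2}\right) + 1\right) = -8 + \left(1 + Z + Z^{2}\right) = -7 + Z + Z^{2}$)
$f{\left(x,F \right)} = 13$ ($f{\left(x,F \right)} = -7 + 4 + 4^{2} = -7 + 4 + 16 = 13$)
$- \frac{110}{f{\left(g,-208 \right)}} + \frac{16838}{43018} = - \frac{110}{13} + \frac{16838}{43018} = \left(-110\right) \frac{1}{13} + 16838 \cdot \frac{1}{43018} = - \frac{110}{13} + \frac{8419}{21509} = - \frac{2256543}{279617}$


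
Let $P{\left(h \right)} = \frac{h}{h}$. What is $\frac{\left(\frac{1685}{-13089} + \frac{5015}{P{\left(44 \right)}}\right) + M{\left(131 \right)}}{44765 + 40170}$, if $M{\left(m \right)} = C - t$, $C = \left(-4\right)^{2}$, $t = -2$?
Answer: $\frac{65875252}{1111714215} \approx 0.059256$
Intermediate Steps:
$C = 16$
$M{\left(m \right)} = 18$ ($M{\left(m \right)} = 16 - -2 = 16 + 2 = 18$)
$P{\left(h \right)} = 1$
$\frac{\left(\frac{1685}{-13089} + \frac{5015}{P{\left(44 \right)}}\right) + M{\left(131 \right)}}{44765 + 40170} = \frac{\left(\frac{1685}{-13089} + \frac{5015}{1}\right) + 18}{44765 + 40170} = \frac{\left(1685 \left(- \frac{1}{13089}\right) + 5015 \cdot 1\right) + 18}{84935} = \left(\left(- \frac{1685}{13089} + 5015\right) + 18\right) \frac{1}{84935} = \left(\frac{65639650}{13089} + 18\right) \frac{1}{84935} = \frac{65875252}{13089} \cdot \frac{1}{84935} = \frac{65875252}{1111714215}$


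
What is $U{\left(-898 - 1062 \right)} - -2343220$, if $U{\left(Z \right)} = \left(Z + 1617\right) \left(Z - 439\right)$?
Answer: $3166077$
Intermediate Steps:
$U{\left(Z \right)} = \left(-439 + Z\right) \left(1617 + Z\right)$ ($U{\left(Z \right)} = \left(1617 + Z\right) \left(-439 + Z\right) = \left(-439 + Z\right) \left(1617 + Z\right)$)
$U{\left(-898 - 1062 \right)} - -2343220 = \left(-709863 + \left(-898 - 1062\right)^{2} + 1178 \left(-898 - 1062\right)\right) - -2343220 = \left(-709863 + \left(-1960\right)^{2} + 1178 \left(-1960\right)\right) + 2343220 = \left(-709863 + 3841600 - 2308880\right) + 2343220 = 822857 + 2343220 = 3166077$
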